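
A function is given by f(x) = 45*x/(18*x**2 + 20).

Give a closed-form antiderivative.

The substitution u = 3*x**2/2 + 5/3 works: f is exactly (dF/du)*(du/dx) for that inner function.
Check: d/dx[5*log(3*x**2/2 + 5/3)/4] = 45*x/(18*x**2 + 20) = f(x).

An antiderivative is F(x) = 5*log(3*x**2/2 + 5/3)/4.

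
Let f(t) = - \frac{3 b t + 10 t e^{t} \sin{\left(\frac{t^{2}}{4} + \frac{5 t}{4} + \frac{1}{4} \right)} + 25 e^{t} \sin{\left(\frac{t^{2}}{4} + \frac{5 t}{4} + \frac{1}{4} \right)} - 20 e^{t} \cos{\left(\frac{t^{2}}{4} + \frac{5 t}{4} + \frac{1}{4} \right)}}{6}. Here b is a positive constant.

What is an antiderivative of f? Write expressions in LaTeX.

Any candidate F(t) must reproduce f(t) exactly when differentiated.
Check: d/dt[- \frac{b t^{2}}{4} + \frac{10 e^{t} \cos{\left(\frac{t^{2}}{4} + \frac{5 t}{4} + \frac{1}{4} \right)}}{3}] = - \frac{b t}{2} - \frac{5 t e^{t} \sin{\left(\frac{t^{2}}{4} + \frac{5 t}{4} + \frac{1}{4} \right)}}{3} - \frac{25 e^{t} \sin{\left(\frac{t^{2}}{4} + \frac{5 t}{4} + \frac{1}{4} \right)}}{6} + \frac{10 e^{t} \cos{\left(\frac{t^{2}}{4} + \frac{5 t}{4} + \frac{1}{4} \right)}}{3}, which equals f(t).

An antiderivative is F(t) = - \frac{b t^{2}}{4} + \frac{10 e^{t} \cos{\left(\frac{t^{2}}{4} + \frac{5 t}{4} + \frac{1}{4} \right)}}{3}.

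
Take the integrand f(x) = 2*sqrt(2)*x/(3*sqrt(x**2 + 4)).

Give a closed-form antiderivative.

f matches the chain-rule pattern g'(h)*h' with inner function h(x) = x**2/2 + 2; substituting u = h(x) collapses the integral.
Check: d/dx[4*sqrt(x**2/2 + 2)/3] = 2*sqrt(2)*x/(3*sqrt(x**2 + 4)) = f(x).

An antiderivative is F(x) = 4*sqrt(x**2/2 + 2)/3.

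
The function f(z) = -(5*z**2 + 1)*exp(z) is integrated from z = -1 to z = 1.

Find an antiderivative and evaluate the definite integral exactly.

Antiderivative: F(z) = -(5*z**2 - 10*z + 11)*exp(z); value = -6*exp(1) + 26*exp(-1)

Recognize the product-rule pattern: f = u'v + uv' with u = -5*z**2 + 10*z - 11, v = exp(z), so integration by parts undoes it.
F(z) = -(5*z**2 - 10*z + 11)*exp(z) is an antiderivative of f.
Check: d/dz[-(5*z**2 - 10*z + 11)*exp(z)] = -5*z**2*exp(z) - exp(z), which equals f(z).
F(1) = -6*exp(1); F(-1) = -26*exp(-1).
Integral = F(1) - F(-1) = -6*exp(1) + 26*exp(-1).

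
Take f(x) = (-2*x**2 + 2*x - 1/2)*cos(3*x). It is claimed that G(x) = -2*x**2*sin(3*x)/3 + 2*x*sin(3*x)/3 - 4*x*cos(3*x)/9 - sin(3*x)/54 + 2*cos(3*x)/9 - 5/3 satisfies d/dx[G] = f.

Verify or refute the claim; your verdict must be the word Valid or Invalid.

d/dx[G] = -2*x**2*cos(3*x) + 2*x*cos(3*x) - cos(3*x)/2
This equals f(x) exactly, so the claim holds.

Valid - differentiating G returns exactly f.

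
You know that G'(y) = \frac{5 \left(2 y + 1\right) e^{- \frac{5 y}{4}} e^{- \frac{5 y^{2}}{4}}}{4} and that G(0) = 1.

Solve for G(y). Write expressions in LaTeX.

The substitution u = - \frac{5 y^{2}}{4} - \frac{5 y}{4} works: G'(y) is exactly (dG/du)*(du/dy) for that inner function.
A general antiderivative is - e^{- \frac{5 y^{2}}{4} - \frac{5 y}{4}} + C.
The condition gives C = 1 - (-1) = 2.
So G(y) = 2 - e^{- \frac{5 y}{4}} e^{- \frac{5 y^{2}}{4}}.
Check: d/dy[2 - e^{- \frac{5 y}{4}} e^{- \frac{5 y^{2}}{4}}] = \frac{\left(10 y + 5\right) e^{- \frac{5 y}{4}} e^{- \frac{5 y^{2}}{4}}}{4}, which equals G'(y).

G(y) = 2 - e^{- \frac{5 y}{4}} e^{- \frac{5 y^{2}}{4}}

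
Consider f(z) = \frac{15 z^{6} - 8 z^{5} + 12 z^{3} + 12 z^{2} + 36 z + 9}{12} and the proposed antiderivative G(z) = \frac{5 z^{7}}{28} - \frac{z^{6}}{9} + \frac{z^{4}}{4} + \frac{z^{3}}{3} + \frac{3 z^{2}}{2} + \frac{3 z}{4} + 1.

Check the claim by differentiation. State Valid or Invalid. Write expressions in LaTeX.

Valid: G'(z) = f(z).

d/dz[G] = \frac{5 z^{6}}{4} - \frac{2 z^{5}}{3} + z^{3} + z^{2} + 3 z + \frac{3}{4}
This equals f(z) exactly, so the claim holds.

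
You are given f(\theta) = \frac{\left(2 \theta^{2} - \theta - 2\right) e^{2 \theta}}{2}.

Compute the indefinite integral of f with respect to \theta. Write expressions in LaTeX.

F(\theta) = \frac{\theta^{2} e^{2 \theta}}{2} - \frac{3 \theta e^{2 \theta}}{4} - \frac{e^{2 \theta}}{8} + C

f has the shape u'v + uv' for u = \frac{\theta^{2}}{2} - \frac{3 \theta}{4} - \frac{1}{8} and v = e^{2 \theta} — it is the derivative of the product u*v.
Check: d/d\theta[\frac{\theta^{2} e^{2 \theta}}{2} - \frac{3 \theta e^{2 \theta}}{4} - \frac{e^{2 \theta}}{8}] = \theta^{2} e^{2 \theta} - \frac{\theta e^{2 \theta}}{2} - e^{2 \theta}, which equals f(\theta).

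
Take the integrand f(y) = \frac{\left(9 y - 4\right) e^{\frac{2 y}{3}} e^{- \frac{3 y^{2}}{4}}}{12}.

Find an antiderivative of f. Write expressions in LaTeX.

An antiderivative is F(y) = - \frac{e^{\frac{2 y}{3}} e^{- \frac{3 y^{2}}{4}}}{2}.

The substitution u = - \frac{3 y^{2}}{4} + \frac{2 y}{3} works: f is exactly (dF/du)*(du/dy) for that inner function.
Check: d/dy[- \frac{e^{\frac{2 y}{3}} e^{- \frac{3 y^{2}}{4}}}{2}] = \frac{\left(9 y e^{\frac{2 y}{3}} - 4 e^{\frac{2 y}{3}}\right) e^{- \frac{3 y^{2}}{4}}}{12}, which equals f(y).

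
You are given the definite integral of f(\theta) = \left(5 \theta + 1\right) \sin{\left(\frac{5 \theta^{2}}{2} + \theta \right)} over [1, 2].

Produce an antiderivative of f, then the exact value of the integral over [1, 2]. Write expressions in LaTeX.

Antiderivative: F(\theta) = - \cos{\left(\frac{5 \theta^{2}}{2} + \theta \right)}; value = \cos{\left(\frac{7}{2} \right)} - \cos{\left(12 \right)}

f matches the chain-rule pattern g'(h)*h' with inner function h(\theta) = \frac{5 \theta^{2}}{2} + \theta; substituting u = h(\theta) collapses the integral.
F(\theta) = - \cos{\left(\frac{5 \theta^{2}}{2} + \theta \right)} is an antiderivative of f.
Check: d/d\theta[- \cos{\left(\frac{5 \theta^{2}}{2} + \theta \right)}] = 5 \theta \sin{\left(\frac{5 \theta^{2}}{2} + \theta \right)} + \sin{\left(\frac{5 \theta^{2}}{2} + \theta \right)}, which equals f(\theta).
F(2) = - \cos{\left(12 \right)}; F(1) = - \cos{\left(\frac{7}{2} \right)}.
Integral = F(2) - F(1) = \cos{\left(\frac{7}{2} \right)} - \cos{\left(12 \right)}.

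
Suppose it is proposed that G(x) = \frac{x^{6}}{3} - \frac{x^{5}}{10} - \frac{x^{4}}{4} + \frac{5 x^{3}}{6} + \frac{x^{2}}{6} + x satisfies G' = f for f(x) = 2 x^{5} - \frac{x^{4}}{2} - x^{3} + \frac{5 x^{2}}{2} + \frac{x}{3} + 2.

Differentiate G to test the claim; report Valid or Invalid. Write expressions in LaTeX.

d/dx[G] = 2 x^{5} - \frac{x^{4}}{2} - x^{3} + \frac{5 x^{2}}{2} + \frac{x}{3} + 1
d/dx[G] - f(x) = -1 != 0.

Invalid: d/dx[G] - f = -1, which is not 0.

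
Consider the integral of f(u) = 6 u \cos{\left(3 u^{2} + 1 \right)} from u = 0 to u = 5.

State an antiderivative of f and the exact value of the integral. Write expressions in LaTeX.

Antiderivative: F(u) = \sin{\left(3 u^{2} + 1 \right)}; value = - \sin{\left(1 \right)} + \sin{\left(76 \right)}

The substitution w = 3 u^{2} + 1 works: f is exactly (dF/dw)*(dw/du) for that inner function.
F(u) = \sin{\left(3 u^{2} + 1 \right)} is an antiderivative of f.
Check: d/du[\sin{\left(3 u^{2} + 1 \right)}] = 6 u \cos{\left(3 u^{2} + 1 \right)} = f(u).
F(5) = \sin{\left(76 \right)}; F(0) = \sin{\left(1 \right)}.
Integral = F(5) - F(0) = - \sin{\left(1 \right)} + \sin{\left(76 \right)}.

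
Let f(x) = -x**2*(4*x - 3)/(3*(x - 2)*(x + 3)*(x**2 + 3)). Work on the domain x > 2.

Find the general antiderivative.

The denominator factors as 3*(x - 2)*(x + 3)*(x**2 + 3); partial fractions split f into directly integrable pieces: -(11*x - 13)/(28*(x**2 + 3)) - 3/(4*(x + 3)) - 4/(21*(x - 2)).
Check: d/dx[-4*log(x - 2)/21 - 3*log(x + 3)/4 - 11*log(x**2 + 3)/56 + 13*sqrt(3)*atan(sqrt(3)*x/3)/84] = (-4*x**3 + 3*x**2)/(3*x**4 + 3*x**3 - 9*x**2 + 9*x - 54), which equals f(x).

F(x) = -4*log(x - 2)/21 - 3*log(x + 3)/4 - 11*log(x**2 + 3)/56 + 13*sqrt(3)*atan(sqrt(3)*x/3)/84 + C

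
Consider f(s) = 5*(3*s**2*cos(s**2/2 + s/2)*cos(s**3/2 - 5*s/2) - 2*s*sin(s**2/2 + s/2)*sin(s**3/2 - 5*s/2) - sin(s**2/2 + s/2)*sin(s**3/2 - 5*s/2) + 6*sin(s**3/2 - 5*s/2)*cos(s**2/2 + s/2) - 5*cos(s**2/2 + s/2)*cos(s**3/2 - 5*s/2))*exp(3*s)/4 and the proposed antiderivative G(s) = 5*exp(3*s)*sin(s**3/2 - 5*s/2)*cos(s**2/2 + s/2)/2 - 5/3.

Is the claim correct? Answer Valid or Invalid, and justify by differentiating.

Valid - the claim checks out under differentiation.

d/ds[G] = 15*s**2*exp(3*s)*cos(s**2/2 + s/2)*cos(s**3/2 - 5*s/2)/4 - 5*s*exp(3*s)*sin(s**2/2 + s/2)*sin(s**3/2 - 5*s/2)/2 - 5*exp(3*s)*sin(s**2/2 + s/2)*sin(s**3/2 - 5*s/2)/4 + 15*exp(3*s)*sin(s**3/2 - 5*s/2)*cos(s**2/2 + s/2)/2 - 25*exp(3*s)*cos(s**2/2 + s/2)*cos(s**3/2 - 5*s/2)/4
This equals f(s) exactly, so the claim holds.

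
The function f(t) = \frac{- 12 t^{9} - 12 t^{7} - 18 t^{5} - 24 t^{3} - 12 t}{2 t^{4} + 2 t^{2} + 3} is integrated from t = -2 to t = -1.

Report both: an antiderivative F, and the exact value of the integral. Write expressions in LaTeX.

An antiderivative F(t) passes only if d/dt[F] lands on f(t) exactly.
F(t) = - t^{6} - 3 \log{\left(2 t^{4} + 2 t^{2} + 3 \right)} is an antiderivative of f.
Check: d/dt[- t^{6} - 3 \log{\left(2 t^{4} + 2 t^{2} + 3 \right)}] = \frac{- 12 t^{9} - 12 t^{7} - 18 t^{5} - 24 t^{3} - 12 t}{2 t^{4} + 2 t^{2} + 3} = f(t).
F(-1) = - 3 \log{\left(7 \right)} - 1; F(-2) = -64 - 3 \log{\left(43 \right)}.
Integral = F(-1) - F(-2) = - 3 \log{\left(7 \right)} + 3 \log{\left(43 \right)} + 63.

Antiderivative: F(t) = - t^{6} - 3 \log{\left(2 t^{4} + 2 t^{2} + 3 \right)}; value = - 3 \log{\left(7 \right)} + 3 \log{\left(43 \right)} + 63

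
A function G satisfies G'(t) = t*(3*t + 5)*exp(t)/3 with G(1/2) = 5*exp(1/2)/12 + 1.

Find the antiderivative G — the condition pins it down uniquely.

G'(t) has the shape u'v + uv' for u = t**2 - t/3 + 1/3 and v = exp(t) — it is the derivative of the product u*v.
A general antiderivative is (3*t**2 - t + 1)*exp(t)/3 + C.
The condition gives C = 5*exp(1/2)/12 + 1 - (5*exp(1/2)/12) = 1.
So G(t) = ((3*t**2 - t + 1)*exp(t) + 3)/3.
Check: d/dt[((3*t**2 - t + 1)*exp(t) + 3)/3] = t**2*exp(t) + 5*t*exp(t)/3, which equals G'(t).

G(t) = ((3*t**2 - t + 1)*exp(t) + 3)/3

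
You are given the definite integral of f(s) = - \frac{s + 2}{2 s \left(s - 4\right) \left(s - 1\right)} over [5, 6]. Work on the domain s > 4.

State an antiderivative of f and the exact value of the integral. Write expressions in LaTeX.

Antiderivative: F(s) = \frac{\log{\left(s - 1 \right)}}{2} - \frac{\log{\left(s^{2} - 4 s \right)}}{4}; value = - \frac{\log{\left(4 \right)}}{2} - \frac{\log{\left(12 \right)}}{4} + \frac{3 \log{\left(5 \right)}}{4}

Factor the denominator (2 s \left(s - 4\right) \left(s - 1\right)) and decompose: f = \frac{1}{2 \left(s - 1\right)} - \frac{1}{4 \left(s - 4\right)} - \frac{1}{4 s}; each piece integrates to a log, atan, or power term.
F(s) = \frac{\log{\left(s - 1 \right)}}{2} - \frac{\log{\left(s^{2} - 4 s \right)}}{4} is an antiderivative of f.
Check: d/ds[\frac{\log{\left(s - 1 \right)}}{2} - \frac{\log{\left(s^{2} - 4 s \right)}}{4}] = \frac{- s - 2}{2 s^{3} - 10 s^{2} + 8 s}, which equals f(s).
F(6) = - \frac{\log{\left(12 \right)}}{4} + \frac{\log{\left(5 \right)}}{2}; F(5) = - \frac{\log{\left(5 \right)}}{4} + \frac{\log{\left(4 \right)}}{2}.
Integral = F(6) - F(5) = - \frac{\log{\left(4 \right)}}{2} - \frac{\log{\left(12 \right)}}{4} + \frac{3 \log{\left(5 \right)}}{4}.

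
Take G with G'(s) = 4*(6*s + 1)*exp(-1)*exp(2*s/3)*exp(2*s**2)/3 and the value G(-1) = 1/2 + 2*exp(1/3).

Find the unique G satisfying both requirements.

G(s) = 2*exp(2*s**2 + 2*s/3 - 1) + 1/2

The substitution u = 2*s**2 + 2*s/3 - 1 works: G'(s) is exactly (dG/du)*(du/ds) for that inner function.
A general antiderivative is 2*exp(2*s**2 + 2*s/3 - 1) + C.
The condition gives C = 1/2 + 2*exp(1/3) - (2*exp(1/3)) = 1/2.
So G(s) = 2*exp(2*s**2 + 2*s/3 - 1) + 1/2.
Check: d/ds[2*exp(2*s**2 + 2*s/3 - 1) + 1/2] = 8*s*exp(-1)*exp(2*s/3)*exp(2*s**2) + 4*exp(-1)*exp(2*s/3)*exp(2*s**2)/3, which equals G'(s).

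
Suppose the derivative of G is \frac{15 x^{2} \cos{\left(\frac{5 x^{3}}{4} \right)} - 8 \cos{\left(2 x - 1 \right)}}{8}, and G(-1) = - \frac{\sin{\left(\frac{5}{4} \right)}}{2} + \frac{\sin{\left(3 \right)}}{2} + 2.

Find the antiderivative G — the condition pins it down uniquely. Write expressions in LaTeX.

G(x) = \frac{\sin{\left(\frac{5 x^{3}}{4} \right)}}{2} - \frac{\sin{\left(2 x - 1 \right)}}{2} + 2

A first test for any G(x): its x-derivative must equal the given G'(x).
A general antiderivative is \frac{\sin{\left(\frac{5 x^{3}}{4} \right)}}{2} - \frac{\sin{\left(2 x - 1 \right)}}{2} + C.
The condition gives C = - \frac{\sin{\left(\frac{5}{4} \right)}}{2} + \frac{\sin{\left(3 \right)}}{2} + 2 - (- \frac{\sin{\left(\frac{5}{4} \right)}}{2} + \frac{\sin{\left(3 \right)}}{2}) = 2.
So G(x) = \frac{\sin{\left(\frac{5 x^{3}}{4} \right)}}{2} - \frac{\sin{\left(2 x - 1 \right)}}{2} + 2.
Check: d/dx[\frac{\sin{\left(\frac{5 x^{3}}{4} \right)}}{2} - \frac{\sin{\left(2 x - 1 \right)}}{2} + 2] = \frac{15 x^{2} \cos{\left(\frac{5 x^{3}}{4} \right)}}{8} - \cos{\left(2 x - 1 \right)}, which equals G'(x).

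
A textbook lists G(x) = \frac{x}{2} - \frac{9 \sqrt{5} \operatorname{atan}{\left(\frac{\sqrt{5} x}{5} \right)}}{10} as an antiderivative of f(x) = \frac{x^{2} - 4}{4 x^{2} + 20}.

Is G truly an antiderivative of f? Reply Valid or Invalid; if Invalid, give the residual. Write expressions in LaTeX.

Invalid: d/dx[G] - f = \frac{x^{2} - 4}{4 x^{2} + 20}, which is not 0.

d/dx[G] = \frac{x^{2} - 4}{2 x^{2} + 10}
d/dx[G] - f(x) = \frac{x^{2} - 4}{4 x^{2} + 20} != 0.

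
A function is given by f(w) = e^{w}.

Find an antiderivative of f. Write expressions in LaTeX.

An antiderivative is F(w) = e^{w}.

Whatever form F(w) takes, F'(w) = f(w) is non-negotiable.
Check: d/dw[e^{w}] = e^{w} = f(w).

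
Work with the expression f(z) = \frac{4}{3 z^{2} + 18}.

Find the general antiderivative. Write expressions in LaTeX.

Since d/dz undoes antidifferentiation here, F'(z) = f(z) is required of F(z).
Check: d/dz[\frac{2 \sqrt{6} \operatorname{atan}{\left(\frac{\sqrt{6} z}{6} \right)}}{9}] = \frac{4}{3 z^{2} + 18} = f(z).

F(z) = \frac{2 \sqrt{6} \operatorname{atan}{\left(\frac{\sqrt{6} z}{6} \right)}}{9} + C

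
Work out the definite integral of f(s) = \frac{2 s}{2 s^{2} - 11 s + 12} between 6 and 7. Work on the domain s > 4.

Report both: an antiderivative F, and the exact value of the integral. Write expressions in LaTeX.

Antiderivative: F(s) = \frac{8 \log{\left(s - 4 \right)} - 3 \log{\left(s - \frac{3}{2} \right)}}{5}; value = - \frac{8 \log{\left(2 \right)}}{5} - \frac{3 \log{\left(\frac{11}{2} \right)}}{5} + \frac{3 \log{\left(\frac{9}{2} \right)}}{5} + \frac{8 \log{\left(3 \right)}}{5}

The denominator factors as \left(s - 4\right) \left(2 s - 3\right); partial fractions split f into directly integrable pieces: - \frac{6}{5 \left(2 s - 3\right)} + \frac{8}{5 \left(s - 4\right)}.
F(s) = \frac{8 \log{\left(s - 4 \right)} - 3 \log{\left(s - \frac{3}{2} \right)}}{5} is an antiderivative of f.
Check: d/ds[\frac{8 \log{\left(s - 4 \right)} - 3 \log{\left(s - \frac{3}{2} \right)}}{5}] = \frac{2 s}{2 s^{2} - 11 s + 12} = f(s).
F(7) = - \frac{3 \log{\left(\frac{11}{2} \right)}}{5} + \frac{8 \log{\left(3 \right)}}{5}; F(6) = - \frac{3 \log{\left(\frac{9}{2} \right)}}{5} + \frac{8 \log{\left(2 \right)}}{5}.
Integral = F(7) - F(6) = - \frac{8 \log{\left(2 \right)}}{5} - \frac{3 \log{\left(\frac{11}{2} \right)}}{5} + \frac{3 \log{\left(\frac{9}{2} \right)}}{5} + \frac{8 \log{\left(3 \right)}}{5}.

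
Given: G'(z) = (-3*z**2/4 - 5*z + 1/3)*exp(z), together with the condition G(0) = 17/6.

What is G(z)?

G(z) = -3*z**2*exp(z)/4 - 7*z*exp(z)/2 + 23*exp(z)/6 - 1

G'(z) has the shape u'v + uv' for u = -3*z**2/4 - 7*z/2 + 23/6 and v = exp(z) — it is the derivative of the product u*v.
A general antiderivative is (-9*z**2 - 42*z + 46)*exp(z)/12 + C.
The condition gives C = 17/6 - (23/6) = -1.
So G(z) = -3*z**2*exp(z)/4 - 7*z*exp(z)/2 + 23*exp(z)/6 - 1.
Check: d/dz[-3*z**2*exp(z)/4 - 7*z*exp(z)/2 + 23*exp(z)/6 - 1] = -3*z**2*exp(z)/4 - 5*z*exp(z) + exp(z)/3, which equals G'(z).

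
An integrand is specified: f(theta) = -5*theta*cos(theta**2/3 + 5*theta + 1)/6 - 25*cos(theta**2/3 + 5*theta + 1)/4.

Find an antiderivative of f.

The substitution u = theta**2/3 + 5*theta + 1 works: f is exactly (dF/du)*(du/dtheta) for that inner function.
Check: d/dtheta[-5*sin(theta**2/3 + 5*theta + 1)/4] = -5*theta*cos(theta**2/3 + 5*theta + 1)/6 - 25*cos(theta**2/3 + 5*theta + 1)/4 = f(theta).

An antiderivative is F(theta) = -5*sin(theta**2/3 + 5*theta + 1)/4.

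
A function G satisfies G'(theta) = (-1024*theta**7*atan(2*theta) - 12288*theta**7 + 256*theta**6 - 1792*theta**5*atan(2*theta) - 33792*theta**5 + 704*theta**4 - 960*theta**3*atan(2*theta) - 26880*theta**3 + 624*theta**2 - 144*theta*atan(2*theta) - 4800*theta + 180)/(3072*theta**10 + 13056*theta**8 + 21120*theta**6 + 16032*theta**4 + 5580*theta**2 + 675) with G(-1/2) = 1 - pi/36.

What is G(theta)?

Recover the given G'(theta) by differentiating a candidate G(theta); any mismatch rules it out.
A general antiderivative is 2*atan(2*theta)/(3*(4*theta**2 + 5)) + 4/(2*theta**2 + 3/2) + C.
The condition gives C = 1 - pi/36 - (2 - pi/36) = -1.
So G(theta) = (96*theta**2 - 3*(4*theta**2 + 3)*(4*theta**2 + 5) + 2*(4*theta**2 + 3)*atan(2*theta) + 120)/(3*(4*theta**2 + 3)*(4*theta**2 + 5)).
Check: d/dtheta[(96*theta**2 - 3*(4*theta**2 + 3)*(4*theta**2 + 5) + 2*(4*theta**2 + 3)*atan(2*theta) + 120)/(3*(4*theta**2 + 3)*(4*theta**2 + 5))] = (-1024*theta**7*atan(2*theta) - 12288*theta**7 + 256*theta**6 - 1792*theta**5*atan(2*theta) - 33792*theta**5 + 704*theta**4 - 960*theta**3*atan(2*theta) - 26880*theta**3 + 624*theta**2 - 144*theta*atan(2*theta) - 4800*theta + 180)/(3072*theta**10 + 13056*theta**8 + 21120*theta**6 + 16032*theta**4 + 5580*theta**2 + 675) = G'(theta).

G(theta) = (96*theta**2 - 3*(4*theta**2 + 3)*(4*theta**2 + 5) + 2*(4*theta**2 + 3)*atan(2*theta) + 120)/(3*(4*theta**2 + 3)*(4*theta**2 + 5))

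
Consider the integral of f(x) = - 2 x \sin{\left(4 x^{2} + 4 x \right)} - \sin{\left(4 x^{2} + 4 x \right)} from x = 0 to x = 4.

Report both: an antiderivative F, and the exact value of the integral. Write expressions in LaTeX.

Antiderivative: F(x) = \frac{\cos{\left(4 x^{2} + 4 x \right)}}{4}; value = - \frac{1}{4} + \frac{\cos{\left(80 \right)}}{4}

f matches the chain-rule pattern g'(h)*h' with inner function h(x) = 4 x^{2} + 4 x; substituting u = h(x) collapses the integral.
F(x) = \frac{\cos{\left(4 x^{2} + 4 x \right)}}{4} is an antiderivative of f.
Check: d/dx[\frac{\cos{\left(4 x^{2} + 4 x \right)}}{4}] = - 2 x \sin{\left(4 x^{2} + 4 x \right)} - \sin{\left(4 x^{2} + 4 x \right)} = f(x).
F(4) = \frac{\cos{\left(80 \right)}}{4}; F(0) = \frac{1}{4}.
Integral = F(4) - F(0) = - \frac{1}{4} + \frac{\cos{\left(80 \right)}}{4}.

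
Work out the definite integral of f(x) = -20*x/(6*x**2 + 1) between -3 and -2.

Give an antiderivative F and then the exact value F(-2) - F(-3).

Antiderivative: F(x) = -5*log(2*x**2 + 1/3)/3; value = -5*log(25/3)/3 + 5*log(55/3)/3

The substitution u = 2*x**2 + 1/3 works: f is exactly (dF/du)*(du/dx) for that inner function.
F(x) = -5*log(2*x**2 + 1/3)/3 is an antiderivative of f.
Check: d/dx[-5*log(2*x**2 + 1/3)/3] = -20*x/(6*x**2 + 1) = f(x).
F(-2) = -5*log(25/3)/3; F(-3) = -5*log(55/3)/3.
Integral = F(-2) - F(-3) = -5*log(25/3)/3 + 5*log(55/3)/3.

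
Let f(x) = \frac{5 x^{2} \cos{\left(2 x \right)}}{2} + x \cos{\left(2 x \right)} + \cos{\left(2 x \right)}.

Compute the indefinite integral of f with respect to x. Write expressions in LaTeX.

F(x) = \frac{10 x^{2} \sin{\left(2 x \right)} + 4 x \sin{\left(2 x \right)} + 10 x \cos{\left(2 x \right)} - \sin{\left(2 x \right)} + 2 \cos{\left(2 x \right)}}{8} + C

Integrate term by term and add the pieces.
Check: d/dx[\frac{10 x^{2} \sin{\left(2 x \right)} + 4 x \sin{\left(2 x \right)} + 10 x \cos{\left(2 x \right)} - \sin{\left(2 x \right)} + 2 \cos{\left(2 x \right)}}{8}] = \frac{5 x^{2} \cos{\left(2 x \right)}}{2} + x \cos{\left(2 x \right)} + \cos{\left(2 x \right)} = f(x).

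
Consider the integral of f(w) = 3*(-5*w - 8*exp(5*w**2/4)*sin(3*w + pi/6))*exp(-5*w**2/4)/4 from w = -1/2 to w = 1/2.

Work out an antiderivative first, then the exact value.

Differentiate the proposed F(w) back; it has to land on f(w) exactly.
F(w) = (4*exp(5*w**2/4)*cos(3*w + pi/6) + 3)*exp(-5*w**2/4)/2 is an antiderivative of f.
Check: d/dw[(4*exp(5*w**2/4)*cos(3*w + pi/6) + 3)*exp(-5*w**2/4)/2] = (-15*w - 24*exp(5*w**2/4)*sin(3*w + pi/6))*exp(-5*w**2/4)/4, which equals f(w).
F(1/2) = 2*cos(pi/6 + 3/2) + 3*exp(-5/16)/2; F(-1/2) = 3*exp(-5/16)/2 + 2*sin(pi/3 + 3/2).
Integral = F(1/2) - F(-1/2) = -2*sin(pi/3 + 3/2) + 2*cos(pi/6 + 3/2).

Antiderivative: F(w) = (4*exp(5*w**2/4)*cos(3*w + pi/6) + 3)*exp(-5*w**2/4)/2; value = -2*sin(pi/3 + 3/2) + 2*cos(pi/6 + 3/2)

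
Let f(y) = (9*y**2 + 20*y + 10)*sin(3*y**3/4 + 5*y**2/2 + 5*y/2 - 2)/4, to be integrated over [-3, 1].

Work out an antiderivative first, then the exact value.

f matches the chain-rule pattern g'(h)*h' with inner function h(y) = 3*y**3/4 + 5*y**2/2 + 5*y/2 - 2; substituting u = h(y) collapses the integral.
F(y) = -cos(3*y**3/4 + 5*y**2/2 + 5*y/2 - 2) is an antiderivative of f.
Check: d/dy[-cos(3*y**3/4 + 5*y**2/2 + 5*y/2 - 2)] = 9*y**2*sin(3*y**3/4 + 5*y**2/2 + 5*y/2 - 2)/4 + 5*y*sin(3*y**3/4 + 5*y**2/2 + 5*y/2 - 2) + 5*sin(3*y**3/4 + 5*y**2/2 + 5*y/2 - 2)/2, which equals f(y).
F(1) = -cos(15/4); F(-3) = -cos(29/4).
Integral = F(1) - F(-3) = cos(29/4) - cos(15/4).

Antiderivative: F(y) = -cos(3*y**3/4 + 5*y**2/2 + 5*y/2 - 2); value = cos(29/4) - cos(15/4)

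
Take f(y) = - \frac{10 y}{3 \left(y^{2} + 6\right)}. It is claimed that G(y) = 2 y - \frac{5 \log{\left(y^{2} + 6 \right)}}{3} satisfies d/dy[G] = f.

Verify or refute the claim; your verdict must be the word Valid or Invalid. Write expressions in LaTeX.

d/dy[G] = \frac{6 y^{2} - 10 y + 36}{3 y^{2} + 18}
d/dy[G] - f(y) = 2 != 0.

Invalid: d/dy[G] - f = 2, which is not 0.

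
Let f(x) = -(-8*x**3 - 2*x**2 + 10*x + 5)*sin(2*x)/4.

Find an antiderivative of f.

Differentiate the proposed F(x) back; it has to land on f(x) exactly.
Check: d/dx[-(8*x**3*cos(2*x) - 12*x**2*sin(2*x) + 2*x**2*cos(2*x) - 2*x*sin(2*x) - 22*x*cos(2*x) + 11*sin(2*x) - 6*cos(2*x))/8] = 2*x**3*sin(2*x) + x**2*sin(2*x)/2 - 5*x*sin(2*x)/2 - 5*sin(2*x)/4, which equals f(x).

An antiderivative is F(x) = -(8*x**3*cos(2*x) - 12*x**2*sin(2*x) + 2*x**2*cos(2*x) - 2*x*sin(2*x) - 22*x*cos(2*x) + 11*sin(2*x) - 6*cos(2*x))/8.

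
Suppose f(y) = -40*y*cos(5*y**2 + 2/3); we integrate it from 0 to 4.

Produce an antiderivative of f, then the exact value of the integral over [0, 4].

Antiderivative: F(y) = -4*sin(5*y**2 + 2/3); value = 4*sin(2/3) - 4*sin(242/3)

f matches the chain-rule pattern g'(h)*h' with inner function h(y) = 5*y**2 + 2/3; substituting u = h(y) collapses the integral.
F(y) = -4*sin(5*y**2 + 2/3) is an antiderivative of f.
Check: d/dy[-4*sin(5*y**2 + 2/3)] = -40*y*cos(5*y**2 + 2/3) = f(y).
F(4) = -4*sin(242/3); F(0) = -4*sin(2/3).
Integral = F(4) - F(0) = 4*sin(2/3) - 4*sin(242/3).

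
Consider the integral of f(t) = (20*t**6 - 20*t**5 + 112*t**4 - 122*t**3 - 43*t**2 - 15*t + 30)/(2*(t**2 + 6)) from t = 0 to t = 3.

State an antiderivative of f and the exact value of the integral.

A candidate is checked by its d/dt: the result must match f(t).
F(t) = 2*t**5 - 5*t**4/2 - 4*t**3/3 - t**2/2 + 5*t/2 - 3*log(t**2/2 + 3)/4 is an antiderivative of f.
Check: d/dt[2*t**5 - 5*t**4/2 - 4*t**3/3 - t**2/2 + 5*t/2 - 3*log(t**2/2 + 3)/4] = (20*t**6 - 20*t**5 + 112*t**4 - 122*t**3 - 43*t**2 - 15*t + 30)/(2*t**2 + 12), which equals f(t).
F(3) = 501/2 - 3*log(15/2)/4; F(0) = -3*log(3)/4.
Integral = F(3) - F(0) = -3*log(15/2)/4 + 3*log(3)/4 + 501/2.

Antiderivative: F(t) = 2*t**5 - 5*t**4/2 - 4*t**3/3 - t**2/2 + 5*t/2 - 3*log(t**2/2 + 3)/4; value = -3*log(15/2)/4 + 3*log(3)/4 + 501/2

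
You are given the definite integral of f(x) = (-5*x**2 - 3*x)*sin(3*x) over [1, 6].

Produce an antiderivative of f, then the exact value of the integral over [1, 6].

Antiderivative: F(x) = (45*x**2*cos(3*x) - 30*x*sin(3*x) + 27*x*cos(3*x) - 9*sin(3*x) - 10*cos(3*x))/27; value = 13*sin(3)/9 - 62*cos(3)/27 - 7*sin(18) + 1772*cos(18)/27

Since d/dx undoes antidifferentiation here, F'(x) = f(x) is required of F(x).
F(x) = (45*x**2*cos(3*x) - 30*x*sin(3*x) + 27*x*cos(3*x) - 9*sin(3*x) - 10*cos(3*x))/27 is an antiderivative of f.
Check: d/dx[(45*x**2*cos(3*x) - 30*x*sin(3*x) + 27*x*cos(3*x) - 9*sin(3*x) - 10*cos(3*x))/27] = -5*x**2*sin(3*x) - 3*x*sin(3*x), which equals f(x).
F(6) = -7*sin(18) + 1772*cos(18)/27; F(1) = 62*cos(3)/27 - 13*sin(3)/9.
Integral = F(6) - F(1) = 13*sin(3)/9 - 62*cos(3)/27 - 7*sin(18) + 1772*cos(18)/27.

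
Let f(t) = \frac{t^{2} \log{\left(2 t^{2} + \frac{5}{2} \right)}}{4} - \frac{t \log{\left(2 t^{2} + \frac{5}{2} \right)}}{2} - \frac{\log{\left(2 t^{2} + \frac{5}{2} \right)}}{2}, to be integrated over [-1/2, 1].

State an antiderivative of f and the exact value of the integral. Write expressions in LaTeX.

The integrand splits into summands that can be handled one at a time.
F(t) = \frac{12 t^{3} \log{\left(2 t^{2} + \frac{5}{2} \right)} - 8 t^{3} - 36 t^{2} \log{\left(2 t^{2} + \frac{5}{2} \right)} + 36 t^{2} - 72 t \log{\left(2 t^{2} + \frac{5}{2} \right)} + 174 t - 45 \log{\left(t^{2} + \frac{5}{4} \right)} - 87 \sqrt{5} \operatorname{atan}{\left(\frac{2 \sqrt{5} t}{5} \right)}}{144} is an antiderivative of f.
Check: d/dt[\frac{12 t^{3} \log{\left(2 t^{2} + \frac{5}{2} \right)} - 8 t^{3} - 36 t^{2} \log{\left(2 t^{2} + \frac{5}{2} \right)} + 36 t^{2} - 72 t \log{\left(2 t^{2} + \frac{5}{2} \right)} + 174 t - 45 \log{\left(t^{2} + \frac{5}{4} \right)} - 87 \sqrt{5} \operatorname{atan}{\left(\frac{2 \sqrt{5} t}{5} \right)}}{144}] = \frac{t^{2} \log{\left(2 t^{2} + \frac{5}{2} \right)}}{4} - \frac{t \log{\left(2 t^{2} + \frac{5}{2} \right)}}{2} - \frac{\log{\left(2 t^{2} + \frac{5}{2} \right)}}{2} = f(t).
F(1) = - \frac{2 \log{\left(\frac{9}{2} \right)}}{3} - \frac{29 \sqrt{5} \operatorname{atan}{\left(\frac{2 \sqrt{5}}{5} \right)}}{48} - \frac{5 \log{\left(\frac{9}{4} \right)}}{16} + \frac{101}{72}; F(-1/2) = - \frac{77}{144} - \frac{5 \log{\left(\frac{3}{2} \right)}}{16} + \frac{17 \log{\left(3 \right)}}{96} + \frac{29 \sqrt{5} \operatorname{atan}{\left(\frac{\sqrt{5}}{5} \right)}}{48}.
Integral = F(1) - F(-1/2) = - \frac{2 \log{\left(\frac{9}{2} \right)}}{3} - \frac{29 \sqrt{5} \operatorname{atan}{\left(\frac{2 \sqrt{5}}{5} \right)}}{48} - \frac{29 \sqrt{5} \operatorname{atan}{\left(\frac{\sqrt{5}}{5} \right)}}{48} - \frac{5 \log{\left(\frac{9}{4} \right)}}{16} - \frac{17 \log{\left(3 \right)}}{96} + \frac{5 \log{\left(\frac{3}{2} \right)}}{16} + \frac{31}{16}.

Antiderivative: F(t) = \frac{12 t^{3} \log{\left(2 t^{2} + \frac{5}{2} \right)} - 8 t^{3} - 36 t^{2} \log{\left(2 t^{2} + \frac{5}{2} \right)} + 36 t^{2} - 72 t \log{\left(2 t^{2} + \frac{5}{2} \right)} + 174 t - 45 \log{\left(t^{2} + \frac{5}{4} \right)} - 87 \sqrt{5} \operatorname{atan}{\left(\frac{2 \sqrt{5} t}{5} \right)}}{144}; value = - \frac{2 \log{\left(\frac{9}{2} \right)}}{3} - \frac{29 \sqrt{5} \operatorname{atan}{\left(\frac{2 \sqrt{5}}{5} \right)}}{48} - \frac{29 \sqrt{5} \operatorname{atan}{\left(\frac{\sqrt{5}}{5} \right)}}{48} - \frac{5 \log{\left(\frac{9}{4} \right)}}{16} - \frac{17 \log{\left(3 \right)}}{96} + \frac{5 \log{\left(\frac{3}{2} \right)}}{16} + \frac{31}{16}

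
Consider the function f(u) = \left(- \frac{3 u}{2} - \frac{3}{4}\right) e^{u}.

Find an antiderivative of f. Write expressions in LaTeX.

An antiderivative is F(u) = \frac{\left(3 - 6 u\right) e^{u}}{4}.

Recognize the product-rule pattern: f = v'r + vr' with v = \frac{3}{4} - \frac{3 u}{2}, r = e^{u}, so integration by parts undoes it.
Check: d/du[\frac{\left(3 - 6 u\right) e^{u}}{4}] = - \frac{3 u e^{u}}{2} - \frac{3 e^{u}}{4}, which equals f(u).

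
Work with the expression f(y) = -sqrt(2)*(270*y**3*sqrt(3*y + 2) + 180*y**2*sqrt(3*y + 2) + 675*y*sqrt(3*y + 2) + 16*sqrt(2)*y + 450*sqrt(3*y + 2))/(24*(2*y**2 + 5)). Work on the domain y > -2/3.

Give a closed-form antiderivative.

Recover f(y) by differentiating a candidate F(y); any mismatch rules it out.
Check: d/dy[-9*y**2*sqrt(3*y/2 + 1)/2 - 6*y*sqrt(3*y/2 + 1) - 2*sqrt(3*y/2 + 1) - log(y**2 + 5/2)/3] = (-810*y**4 - 1080*y**3 - 2385*y**2 - 16*sqrt(2)*y*sqrt(3*y + 2) - 2700*y - 900)/(24*sqrt(2)*y**2*sqrt(3*y + 2) + 60*sqrt(2)*sqrt(3*y + 2)), which equals f(y).

An antiderivative is F(y) = -9*y**2*sqrt(3*y/2 + 1)/2 - 6*y*sqrt(3*y/2 + 1) - 2*sqrt(3*y/2 + 1) - log(y**2 + 5/2)/3.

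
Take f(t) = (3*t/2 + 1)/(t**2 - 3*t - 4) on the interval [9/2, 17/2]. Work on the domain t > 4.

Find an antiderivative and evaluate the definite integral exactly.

Antiderivative: F(t) = 7*log(t - 4)/5 + log(t + 1)/10; value = -log(11/2)/10 + log(19/2)/10 + 7*log(2)/5 + 7*log(9/2)/5

The denominator factors as 2*(t - 4)*(t + 1); partial fractions split f into directly integrable pieces: 1/(10*(t + 1)) + 7/(5*(t - 4)).
F(t) = 7*log(t - 4)/5 + log(t + 1)/10 is an antiderivative of f.
Check: d/dt[7*log(t - 4)/5 + log(t + 1)/10] = (3*t + 2)/(2*t**2 - 6*t - 8), which equals f(t).
F(17/2) = log(19/2)/10 + 7*log(9/2)/5; F(9/2) = -7*log(2)/5 + log(11/2)/10.
Integral = F(17/2) - F(9/2) = -log(11/2)/10 + log(19/2)/10 + 7*log(2)/5 + 7*log(9/2)/5.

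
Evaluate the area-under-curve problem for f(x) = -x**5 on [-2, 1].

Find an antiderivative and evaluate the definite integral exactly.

Antiderivative: F(x) = -x**6/6; value = 21/2

Whatever form F(x) takes, F'(x) = f(x) is non-negotiable.
F(x) = -x**6/6 is an antiderivative of f.
Check: d/dx[-x**6/6] = -x**5 = f(x).
F(1) = -1/6; F(-2) = -32/3.
Integral = F(1) - F(-2) = 21/2.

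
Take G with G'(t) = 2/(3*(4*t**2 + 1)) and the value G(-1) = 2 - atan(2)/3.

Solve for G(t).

G(t) = atan(2*t)/3 + 2

Since d/dt undoes antidifferentiation here, G(t) must give back the stated G'(t).
A general antiderivative is atan(2*t)/3 + C.
The condition gives C = 2 - atan(2)/3 - (-atan(2)/3) = 2.
So G(t) = atan(2*t)/3 + 2.
Check: d/dt[atan(2*t)/3 + 2] = 2/(12*t**2 + 3), which equals G'(t).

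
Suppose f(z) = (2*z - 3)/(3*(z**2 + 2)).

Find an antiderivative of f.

An antiderivative is F(z) = -(-2*log(z**2 + 2) + 3*sqrt(2)*atan(sqrt(2)*z/2))/6.

Check any antiderivative F(z) by computing F'(z) and comparing it with f(z).
Check: d/dz[-(-2*log(z**2 + 2) + 3*sqrt(2)*atan(sqrt(2)*z/2))/6] = (2*z - 3)/(3*z**2 + 6), which equals f(z).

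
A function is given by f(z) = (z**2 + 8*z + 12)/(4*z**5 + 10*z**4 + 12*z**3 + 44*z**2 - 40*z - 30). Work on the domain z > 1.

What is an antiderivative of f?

The denominator factors as 2*(z - 1)*(z + 3)*(2*z + 1)*(z**2 + 5); partial fractions split f into directly integrable pieces: -(z + 6)/(28*(z**2 + 5)) - 22/(105*(2*z + 1)) - 3/(560*(z + 3)) + 7/(48*(z - 1)).
Check: d/dz[7*log(z - 1)/48 - 11*log(z + 1/2)/105 - 3*log(z + 3)/560 - log(z**2 + 5)/56 - 3*sqrt(5)*atan(sqrt(5)*z/5)/70] = (z**2 + 8*z + 12)/(4*z**5 + 10*z**4 + 12*z**3 + 44*z**2 - 40*z - 30) = f(z).

An antiderivative is F(z) = 7*log(z - 1)/48 - 11*log(z + 1/2)/105 - 3*log(z + 3)/560 - log(z**2 + 5)/56 - 3*sqrt(5)*atan(sqrt(5)*z/5)/70.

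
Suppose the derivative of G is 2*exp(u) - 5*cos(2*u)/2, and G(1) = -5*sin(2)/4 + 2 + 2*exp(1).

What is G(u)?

G(u) = (8*exp(u) - 5*sin(2*u) + 8)/4

The integrand splits into summands that can be handled one at a time.
A general antiderivative is 2*exp(u) - 5*sin(2*u)/4 + C.
The condition gives C = -5*sin(2)/4 + 2 + 2*exp(1) - (-5*sin(2)/4 + 2*exp(1)) = 2.
So G(u) = (8*exp(u) - 5*sin(2*u) + 8)/4.
Check: d/du[(8*exp(u) - 5*sin(2*u) + 8)/4] = 2*exp(u) - 5*cos(2*u)/2 = G'(u).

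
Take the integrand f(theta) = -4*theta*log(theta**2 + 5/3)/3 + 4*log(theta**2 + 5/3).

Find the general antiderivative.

Integrate term by term and add the pieces.
Check: d/dtheta[-2*theta**2*log(theta**2 + 5/3)/3 + 2*theta**2/3 + 4*theta*log(theta**2 + 5/3) - 8*theta - 10*log(theta**2 + 5/3)/9 + 8*sqrt(15)*atan(sqrt(15)*theta/5)/3] = -4*theta*log(theta**2 + 5/3)/3 + 4*log(theta**2 + 5/3) = f(theta).

F(theta) = -2*theta**2*log(theta**2 + 5/3)/3 + 2*theta**2/3 + 4*theta*log(theta**2 + 5/3) - 8*theta - 10*log(theta**2 + 5/3)/9 + 8*sqrt(15)*atan(sqrt(15)*theta/5)/3 + C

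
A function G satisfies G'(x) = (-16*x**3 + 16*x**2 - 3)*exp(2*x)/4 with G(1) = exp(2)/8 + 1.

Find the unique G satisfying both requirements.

G'(x) has the shape u'v + uv' for u = -2*x**3 + 5*x**2 - 5*x + 17/8 and v = exp(2*x) — it is the derivative of the product u*v.
A general antiderivative is (-16*x**3 + 40*x**2 - 40*x + 17)*exp(2*x)/8 + C.
The condition gives C = exp(2)/8 + 1 - (exp(2)/8) = 1.
So G(x) = ((-16*x**3 + 40*x**2 - 40*x + 17)*exp(2*x) + 8)/8.
Check: d/dx[((-16*x**3 + 40*x**2 - 40*x + 17)*exp(2*x) + 8)/8] = -4*x**3*exp(2*x) + 4*x**2*exp(2*x) - 3*exp(2*x)/4, which equals G'(x).

G(x) = ((-16*x**3 + 40*x**2 - 40*x + 17)*exp(2*x) + 8)/8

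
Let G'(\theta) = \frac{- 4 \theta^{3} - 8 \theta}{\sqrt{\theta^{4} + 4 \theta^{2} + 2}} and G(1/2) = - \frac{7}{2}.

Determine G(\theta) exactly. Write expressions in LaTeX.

G'(\theta) matches the chain-rule pattern g'(h)*h' with inner function h(\theta) = \theta^{4} + 4 \theta^{2} + 2; substituting u = h(\theta) collapses the integral.
A general antiderivative is - 2 \sqrt{\theta^{4} + 4 \theta^{2} + 2} + C.
The condition gives C = - \frac{7}{2} - (- \frac{7}{2}) = 0.
So G(\theta) = - 2 \sqrt{\theta^{4} + 4 \theta^{2} + 2}.
Check: d/d\theta[- 2 \sqrt{\theta^{4} + 4 \theta^{2} + 2}] = \frac{- 4 \theta^{3} - 8 \theta}{\sqrt{\theta^{4} + 4 \theta^{2} + 2}} = G'(\theta).

G(\theta) = - 2 \sqrt{\theta^{4} + 4 \theta^{2} + 2}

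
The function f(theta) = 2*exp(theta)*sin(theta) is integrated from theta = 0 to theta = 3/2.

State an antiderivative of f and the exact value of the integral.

Antiderivative: F(theta) = exp(theta)*sin(theta) - exp(theta)*cos(theta); value = -exp(3/2)*cos(3/2) + 1 + exp(3/2)*sin(3/2)

Check any antiderivative F(theta) by computing F'(theta) and comparing it with f(theta).
F(theta) = exp(theta)*sin(theta) - exp(theta)*cos(theta) is an antiderivative of f.
Check: d/dtheta[exp(theta)*sin(theta) - exp(theta)*cos(theta)] = 2*exp(theta)*sin(theta) = f(theta).
F(3/2) = -exp(3/2)*cos(3/2) + exp(3/2)*sin(3/2); F(0) = -1.
Integral = F(3/2) - F(0) = -exp(3/2)*cos(3/2) + 1 + exp(3/2)*sin(3/2).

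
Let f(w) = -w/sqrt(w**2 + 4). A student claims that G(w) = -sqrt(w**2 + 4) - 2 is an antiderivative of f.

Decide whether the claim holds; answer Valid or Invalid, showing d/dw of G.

Valid - differentiating G returns exactly f.

d/dw[G] = -w/sqrt(w**2 + 4)
This equals f(w) exactly, so the claim holds.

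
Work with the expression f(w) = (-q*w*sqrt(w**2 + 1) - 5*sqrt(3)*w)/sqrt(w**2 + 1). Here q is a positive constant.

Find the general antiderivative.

Whatever form F(w) takes, F'(w) = f(w) is non-negotiable.
Check: d/dw[(-q*w**2 - 10*sqrt(3)*sqrt(w**2 + 1))/2] = (-q*w*sqrt(w**2 + 1) - 5*sqrt(3)*w)/sqrt(w**2 + 1) = f(w).

F(w) = (-q*w**2 - 10*sqrt(3)*sqrt(w**2 + 1))/2 + C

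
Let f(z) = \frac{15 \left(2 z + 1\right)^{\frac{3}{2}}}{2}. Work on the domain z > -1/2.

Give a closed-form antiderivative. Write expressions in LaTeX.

An antiderivative is F(z) = \frac{3 \left(2 z + 1\right)^{\frac{5}{2}}}{2}.

For F(z) to be correct the identity F'(z) - f(z) = 0 must hold.
Check: d/dz[\frac{3 \left(2 z + 1\right)^{\frac{5}{2}}}{2}] = 15 z \sqrt{2 z + 1} + \frac{15 \sqrt{2 z + 1}}{2}, which equals f(z).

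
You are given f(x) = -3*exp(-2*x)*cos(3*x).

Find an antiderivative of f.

An antiderivative is F(x) = -9*exp(-2*x)*sin(3*x)/13 + 6*exp(-2*x)*cos(3*x)/13.

Check any antiderivative F(x) by computing F'(x) and comparing it with f(x).
Check: d/dx[-9*exp(-2*x)*sin(3*x)/13 + 6*exp(-2*x)*cos(3*x)/13] = -3*exp(-2*x)*cos(3*x) = f(x).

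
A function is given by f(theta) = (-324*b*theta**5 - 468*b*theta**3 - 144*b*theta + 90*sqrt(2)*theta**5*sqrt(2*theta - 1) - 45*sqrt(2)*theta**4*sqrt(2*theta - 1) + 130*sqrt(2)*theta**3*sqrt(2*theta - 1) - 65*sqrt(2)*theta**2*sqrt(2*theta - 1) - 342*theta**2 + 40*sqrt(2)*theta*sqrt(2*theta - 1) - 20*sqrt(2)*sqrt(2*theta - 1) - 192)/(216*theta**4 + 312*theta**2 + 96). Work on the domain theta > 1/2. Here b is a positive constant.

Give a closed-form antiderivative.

An antiderivative is F(theta) = -3*b*theta**2/4 + (theta - 1/2)**(5/2)/3 - 5*atan(theta)/4 - atan(3*theta/2)/2.

Recover f(theta) by differentiating a candidate F(theta); any mismatch rules it out.
Check: d/dtheta[-3*b*theta**2/4 + (theta - 1/2)**(5/2)/3 - 5*atan(theta)/4 - atan(3*theta/2)/2] = (-162*sqrt(2)*b*theta**5 - 234*sqrt(2)*b*theta**3 - 72*sqrt(2)*b*theta + 90*theta**5*sqrt(2*theta - 1) - 45*theta**4*sqrt(2*theta - 1) + 130*theta**3*sqrt(2*theta - 1) - 65*theta**2*sqrt(2*theta - 1) - 171*sqrt(2)*theta**2 + 40*theta*sqrt(2*theta - 1) - 20*sqrt(2*theta - 1) - 96*sqrt(2))/(108*sqrt(2)*theta**4 + 156*sqrt(2)*theta**2 + 48*sqrt(2)), which equals f(theta).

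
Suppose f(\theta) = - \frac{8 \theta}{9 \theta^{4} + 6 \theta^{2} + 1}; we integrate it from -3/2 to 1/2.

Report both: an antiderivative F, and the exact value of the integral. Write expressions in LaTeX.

Antiderivative: F(\theta) = \frac{4}{9 \theta^{2} + 3}; value = \frac{128}{217}

The substitution u = 3 \theta^{2} + 1 works: f is exactly (dF/du)*(du/d\theta) for that inner function.
F(\theta) = \frac{4}{9 \theta^{2} + 3} is an antiderivative of f.
Check: d/d\theta[\frac{4}{9 \theta^{2} + 3}] = - \frac{8 \theta}{9 \theta^{4} + 6 \theta^{2} + 1} = f(\theta).
F(1/2) = \frac{16}{21}; F(-3/2) = \frac{16}{93}.
Integral = F(1/2) - F(-3/2) = \frac{128}{217}.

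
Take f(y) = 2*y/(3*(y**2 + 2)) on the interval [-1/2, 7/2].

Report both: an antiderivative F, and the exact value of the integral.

Antiderivative: F(y) = log(y**2 + 2)/3; value = -log(9/4)/3 + log(57/4)/3

f matches the chain-rule pattern g'(h)*h' with inner function h(y) = y**2 + 2; substituting u = h(y) collapses the integral.
F(y) = log(y**2 + 2)/3 is an antiderivative of f.
Check: d/dy[log(y**2 + 2)/3] = 2*y/(3*y**2 + 6), which equals f(y).
F(7/2) = log(57/4)/3; F(-1/2) = log(9/4)/3.
Integral = F(7/2) - F(-1/2) = -log(9/4)/3 + log(57/4)/3.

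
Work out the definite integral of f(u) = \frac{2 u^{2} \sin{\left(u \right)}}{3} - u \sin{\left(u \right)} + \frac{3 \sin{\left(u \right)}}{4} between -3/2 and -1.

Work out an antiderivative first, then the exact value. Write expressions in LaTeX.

The integrand splits into summands that can be handled one at a time.
F(u) = \frac{- 8 u^{2} \cos{\left(u \right)} + 16 u \sin{\left(u \right)} + 12 u \cos{\left(u \right)} - 12 \sin{\left(u \right)} + 7 \cos{\left(u \right)}}{12} is an antiderivative of f.
Check: d/du[\frac{- 8 u^{2} \cos{\left(u \right)} + 16 u \sin{\left(u \right)} + 12 u \cos{\left(u \right)} - 12 \sin{\left(u \right)} + 7 \cos{\left(u \right)}}{12}] = \frac{2 u^{2} \sin{\left(u \right)}}{3} - u \sin{\left(u \right)} + \frac{3 \sin{\left(u \right)}}{4} = f(u).
F(-1) = - \frac{13 \cos{\left(1 \right)}}{12} + \frac{7 \sin{\left(1 \right)}}{3}; F(-3/2) = - \frac{29 \cos{\left(\frac{3}{2} \right)}}{12} + 3 \sin{\left(\frac{3}{2} \right)}.
Integral = F(-1) - F(-3/2) = - 3 \sin{\left(\frac{3}{2} \right)} - \frac{13 \cos{\left(1 \right)}}{12} + \frac{29 \cos{\left(\frac{3}{2} \right)}}{12} + \frac{7 \sin{\left(1 \right)}}{3}.

Antiderivative: F(u) = \frac{- 8 u^{2} \cos{\left(u \right)} + 16 u \sin{\left(u \right)} + 12 u \cos{\left(u \right)} - 12 \sin{\left(u \right)} + 7 \cos{\left(u \right)}}{12}; value = - 3 \sin{\left(\frac{3}{2} \right)} - \frac{13 \cos{\left(1 \right)}}{12} + \frac{29 \cos{\left(\frac{3}{2} \right)}}{12} + \frac{7 \sin{\left(1 \right)}}{3}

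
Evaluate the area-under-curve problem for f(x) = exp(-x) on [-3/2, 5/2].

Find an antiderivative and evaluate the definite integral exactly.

Antiderivative: F(x) = -exp(-x); value = -exp(-5/2) + exp(3/2)

An antiderivative F(x) passes only if d/dx[F] lands on f(x) exactly.
F(x) = -exp(-x) is an antiderivative of f.
Check: d/dx[-exp(-x)] = exp(-x) = f(x).
F(5/2) = -exp(-5/2); F(-3/2) = -exp(3/2).
Integral = F(5/2) - F(-3/2) = -exp(-5/2) + exp(3/2).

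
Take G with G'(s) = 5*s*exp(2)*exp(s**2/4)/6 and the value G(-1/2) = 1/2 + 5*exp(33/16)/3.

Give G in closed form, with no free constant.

G'(s) matches the chain-rule pattern g'(h)*h' with inner function h(s) = s**2/4 + 2; substituting u = h(s) collapses the integral.
A general antiderivative is 5*exp(s**2/4 + 2)/3 + C.
The condition gives C = 1/2 + 5*exp(33/16)/3 - (5*exp(33/16)/3) = 1/2.
So G(s) = (10*exp(s**2/4 + 2) + 3)/6.
Check: d/ds[(10*exp(s**2/4 + 2) + 3)/6] = 5*s*exp(2)*exp(s**2/4)/6 = G'(s).

G(s) = (10*exp(s**2/4 + 2) + 3)/6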